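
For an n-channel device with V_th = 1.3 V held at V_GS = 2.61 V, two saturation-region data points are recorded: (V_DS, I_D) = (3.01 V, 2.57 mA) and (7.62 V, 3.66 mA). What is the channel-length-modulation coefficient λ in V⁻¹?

λ = 0.127 V⁻¹

With V_GS fixed, I_D ∝ (1 + λ V_DS) in saturation, so I_D2/I_D1 = (1 + λ V_DS2)/(1 + λ V_DS1).
3.66/2.57 = 1.424 = (1 + 7.62 λ)/(1 + 3.01 λ).
Solving: λ (I_D1 V_DS2 − I_D2 V_DS1) = I_D2 − I_D1, so λ = (3.66 − 2.57) / (2.57 × 7.62 − 3.66 × 3.01) = 1.09 / 8.57 = 0.127 V⁻¹.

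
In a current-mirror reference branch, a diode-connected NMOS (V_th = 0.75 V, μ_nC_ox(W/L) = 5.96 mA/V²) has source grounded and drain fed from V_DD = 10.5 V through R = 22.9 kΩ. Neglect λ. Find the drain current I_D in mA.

With gate tied to drain, V_GS = V_DS ≥ V_GS − V_th, so the device is in saturation.
KCL at the drain: ½ k_n (V_GS − V_th)² = (V_DD − V_GS)/R.
Let x = V_GS − 0.75. Then 68.2 x² + x − 9.75 = 0, giving x = 0.371 V (positive root), so V_GS = 1.12 V.
I_D = (V_DD − V_GS)/R = (10.5 − 1.12) / 22.9 = 0.41 mA.

I_D = 0.410 mA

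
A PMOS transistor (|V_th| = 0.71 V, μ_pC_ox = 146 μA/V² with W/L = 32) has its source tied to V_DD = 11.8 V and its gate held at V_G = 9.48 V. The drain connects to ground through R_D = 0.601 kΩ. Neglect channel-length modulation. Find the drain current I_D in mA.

I_D = 6.06 mA

V_SG = V_DD − V_G = 11.8 − 9.48 = 2.32 V, so V_ov = 2.32 − 0.71 = 1.61 V.
k_p = μ_pC_ox · (W/L) = 4.672 mA/V².
Assume saturation: I_D = ½ k_p V_ov² = 0.5 × 4.672 × 1.61² = 6.06 mA, giving V_SD = V_DD − I_D R_D = 11.8 − 6.06 × 0.601 = 8.16 V.
V_SD = 8.16 V ≥ V_ov = 1.61 V, confirming saturation.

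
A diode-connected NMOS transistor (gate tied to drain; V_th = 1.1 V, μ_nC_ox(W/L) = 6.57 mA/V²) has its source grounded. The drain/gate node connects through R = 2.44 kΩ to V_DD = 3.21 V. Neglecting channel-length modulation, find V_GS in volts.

With gate tied to drain, V_GS = V_DS ≥ V_GS − V_th, so the device is in saturation.
KCL at the drain: ½ k_n (V_GS − V_th)² = (V_DD − V_GS)/R.
Let x = V_GS − 1.1. Then 8.02 x² + x − 2.11 = 0, giving x = 0.454 V (positive root), so V_GS = 1.55 V.
I_D = (V_DD − V_GS)/R = (3.21 − 1.55) / 2.44 = 0.678 mA.

V_GS = 1.55 V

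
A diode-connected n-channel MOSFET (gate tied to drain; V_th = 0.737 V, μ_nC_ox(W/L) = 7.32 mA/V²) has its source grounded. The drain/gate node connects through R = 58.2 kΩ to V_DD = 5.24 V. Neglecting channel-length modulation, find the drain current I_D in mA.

With gate tied to drain, V_GS = V_DS ≥ V_GS − V_th, so the device is in saturation.
KCL at the drain: ½ k_n (V_GS − V_th)² = (V_DD − V_GS)/R.
Let x = V_GS − 0.737. Then 213 x² + x − 4.503 = 0, giving x = 0.143 V (positive root), so V_GS = 0.88 V.
I_D = (V_DD − V_GS)/R = (5.24 − 0.88) / 58.2 = 0.0749 mA.

I_D = 0.0749 mA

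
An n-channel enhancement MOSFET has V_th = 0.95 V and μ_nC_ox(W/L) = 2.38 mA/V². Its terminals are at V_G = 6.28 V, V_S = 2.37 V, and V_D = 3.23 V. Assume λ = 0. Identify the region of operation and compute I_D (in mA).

V_GS = V_G − V_S = 6.28 − 2.37 = 3.91 V; V_DS = V_D − V_S = 3.23 − 2.37 = 0.86 V.
V_ov = V_GS − V_th = 3.91 − 0.95 = 2.96 V.
Since V_DS = 0.86 V < V_ov = 2.96 V, the device is in the triode region.
I_D = k_n [V_ov · V_DS − ½ V_DS²] = 2.38 × [2.96 × 0.86 − 0.5 × 0.86²] = 5.18 mA.

Triode; I_D = 5.18 mA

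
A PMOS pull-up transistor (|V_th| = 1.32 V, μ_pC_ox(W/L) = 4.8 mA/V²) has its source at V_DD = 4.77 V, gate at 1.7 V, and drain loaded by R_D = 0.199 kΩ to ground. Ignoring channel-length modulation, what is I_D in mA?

V_SG = V_DD − V_G = 4.77 − 1.7 = 3.07 V, so V_ov = 3.07 − 1.32 = 1.75 V.
Assume saturation: I_D = ½ k_p V_ov² = 0.5 × 4.8 × 1.75² = 7.35 mA, giving V_SD = V_DD − I_D R_D = 4.77 − 7.35 × 0.199 = 3.31 V.
V_SD = 3.31 V ≥ V_ov = 1.75 V, confirming saturation.

I_D = 7.35 mA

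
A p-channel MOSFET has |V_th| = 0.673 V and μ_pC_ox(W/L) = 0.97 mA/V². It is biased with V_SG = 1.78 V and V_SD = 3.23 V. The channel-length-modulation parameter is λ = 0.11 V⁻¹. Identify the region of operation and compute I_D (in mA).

V_ov = V_SG − |V_th| = 1.78 − 0.673 = 1.11 V.
Since V_SD = 3.23 V ≥ V_ov = 1.11 V, the device is in saturation.
I_D = ½ k_p V_ov² (1 + λ V_SD) = 0.5 × 0.97 × 1.11² × (1 + 0.11 × 3.23) = 0.806 mA.

Saturation; I_D = 0.806 mA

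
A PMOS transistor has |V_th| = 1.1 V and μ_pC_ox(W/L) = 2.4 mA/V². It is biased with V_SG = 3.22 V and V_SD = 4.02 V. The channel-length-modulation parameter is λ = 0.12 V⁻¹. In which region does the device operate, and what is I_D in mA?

Saturation; I_D = 7.99 mA

V_ov = V_SG − |V_th| = 3.22 − 1.1 = 2.12 V.
Since V_SD = 4.02 V ≥ V_ov = 2.12 V, the device is in saturation.
I_D = ½ k_p V_ov² (1 + λ V_SD) = 0.5 × 2.4 × 2.12² × (1 + 0.12 × 4.02) = 7.99 mA.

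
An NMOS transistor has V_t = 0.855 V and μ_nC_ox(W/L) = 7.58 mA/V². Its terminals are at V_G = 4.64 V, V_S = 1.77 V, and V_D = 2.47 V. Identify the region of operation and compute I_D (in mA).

Triode; I_D = 8.83 mA

V_GS = V_G − V_S = 4.64 − 1.77 = 2.87 V; V_DS = V_D − V_S = 2.47 − 1.77 = 0.7 V.
V_ov = V_GS − V_t = 2.87 − 0.855 = 2.01 V.
Since V_DS = 0.7 V < V_ov = 2.01 V, the device is in the triode region.
I_D = k_n [V_ov · V_DS − ½ V_DS²] = 7.58 × [2.01 × 0.7 − 0.5 × 0.7²] = 8.83 mA.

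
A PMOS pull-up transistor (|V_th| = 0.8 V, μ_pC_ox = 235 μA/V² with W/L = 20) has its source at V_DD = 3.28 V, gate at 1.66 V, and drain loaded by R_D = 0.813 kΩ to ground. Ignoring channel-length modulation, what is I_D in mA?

I_D = 1.58 mA

V_SG = V_DD − V_G = 3.28 − 1.66 = 1.62 V, so V_ov = 1.62 − 0.8 = 0.82 V.
k_p = μ_pC_ox · (W/L) = 4.7 mA/V².
Assume saturation: I_D = ½ k_p V_ov² = 0.5 × 4.7 × 0.82² = 1.58 mA, giving V_SD = V_DD − I_D R_D = 3.28 − 1.58 × 0.813 = 2 V.
V_SD = 2 V ≥ V_ov = 0.82 V, confirming saturation.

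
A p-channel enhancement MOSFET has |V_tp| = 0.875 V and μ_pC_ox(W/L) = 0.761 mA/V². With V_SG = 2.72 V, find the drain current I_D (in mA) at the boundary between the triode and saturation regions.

I_D = 1.30 mA

At the boundary V_SD = V_ov = V_SG − |V_tp| = 2.72 − 0.875 = 1.85 V.
I_D = ½ k_p V_ov² = 0.5 × 0.761 × 1.85² = 1.3 mA.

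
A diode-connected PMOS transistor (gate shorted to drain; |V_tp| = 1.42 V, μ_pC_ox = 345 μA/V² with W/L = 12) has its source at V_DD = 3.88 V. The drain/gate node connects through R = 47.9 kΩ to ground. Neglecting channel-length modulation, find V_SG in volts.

With gate tied to drain, V_SG = V_SD ≥ V_SG − |V_tp|, so the device is in saturation.
k_p = μ_pC_ox · (W/L) = 4.14 mA/V².
KCL at the drain: ½ k_p (V_SG − |V_tp|)² = (V_DD − V_SG)/R.
Let x = V_SG − 1.42. Then 99.2 x² + x − 2.46 = 0, giving x = 0.153 V (positive root), so V_SG = 1.57 V.
I_D = (V_DD − V_SG)/R = (3.88 − 1.57) / 47.9 = 0.0482 mA.

V_SG = 1.57 V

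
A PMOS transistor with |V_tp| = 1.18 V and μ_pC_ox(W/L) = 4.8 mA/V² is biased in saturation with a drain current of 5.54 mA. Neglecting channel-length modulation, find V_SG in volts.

V_SG = 2.70 V

In saturation I_D = ½ k_p (V_SG − |V_tp|)², so V_SG − |V_tp| = √(2 I_D / k_p) = √(2 × 5.54 / 4.8) = 1.52 V.
V_SG = 1.18 + 1.52 = 2.7 V.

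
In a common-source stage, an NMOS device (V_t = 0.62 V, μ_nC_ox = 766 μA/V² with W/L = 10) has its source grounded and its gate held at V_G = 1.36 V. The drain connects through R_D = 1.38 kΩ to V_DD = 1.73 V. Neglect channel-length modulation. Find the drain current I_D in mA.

I_D = 1.09 mA

V_GS = V_G = 1.36 V, so V_ov = 1.36 − 0.62 = 0.74 V.
k_n = μ_nC_ox · (W/L) = 7.66 mA/V².
Assume saturation: I_D = ½ k_n V_ov² = 0.5 × 7.66 × 0.74² = 2.1 mA, giving V_DS = V_DD − I_D R_D = 1.73 − 2.1 × 1.38 = -1.16 V.
But -1.16 V < V_ov = 0.74 V, so the device is actually in triode.
In triode I_D = k_n[V_ov V_DS − ½ V_DS²] and I_D = (V_DD − V_DS)/R_D. Equating: 5.29 V_DS² − 8.822 V_DS + 1.73 = 0, giving V_DS = 0.227 V (the root below V_ov).
I_D = (1.73 − 0.227) / 1.38 = 1.09 mA.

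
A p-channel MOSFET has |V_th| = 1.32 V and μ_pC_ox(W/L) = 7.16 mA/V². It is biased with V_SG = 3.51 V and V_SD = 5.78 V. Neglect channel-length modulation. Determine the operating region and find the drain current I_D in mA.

V_ov = V_SG − |V_th| = 3.51 − 1.32 = 2.19 V.
Since V_SD = 5.78 V ≥ V_ov = 2.19 V, the device is in saturation.
I_D = ½ k_p V_ov² = 0.5 × 7.16 × 2.19² = 17.2 mA.

Saturation; I_D = 17.2 mA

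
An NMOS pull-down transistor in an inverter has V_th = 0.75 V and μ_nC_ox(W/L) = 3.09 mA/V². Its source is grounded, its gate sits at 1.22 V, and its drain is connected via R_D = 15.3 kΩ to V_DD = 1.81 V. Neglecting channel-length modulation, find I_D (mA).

V_GS = V_G = 1.22 V, so V_ov = 1.22 − 0.75 = 0.47 V.
Assume saturation: I_D = ½ k_n V_ov² = 0.5 × 3.09 × 0.47² = 0.341 mA, giving V_DS = V_DD − I_D R_D = 1.81 − 0.341 × 15.3 = -3.41 V.
But -3.41 V < V_ov = 0.47 V, so the device is actually in triode.
In triode I_D = k_n[V_ov V_DS − ½ V_DS²] and I_D = (V_DD − V_DS)/R_D. Equating: 23.6 V_DS² − 23.22 V_DS + 1.81 = 0, giving V_DS = 0.0854 V (the root below V_ov).
I_D = (1.81 − 0.0854) / 15.3 = 0.113 mA.

I_D = 0.113 mA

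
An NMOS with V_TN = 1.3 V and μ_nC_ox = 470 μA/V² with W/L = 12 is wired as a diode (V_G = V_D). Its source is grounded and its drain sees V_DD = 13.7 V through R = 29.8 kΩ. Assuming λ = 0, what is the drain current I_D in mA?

I_D = 0.403 mA

With gate tied to drain, V_GS = V_DS ≥ V_GS − V_TN, so the device is in saturation.
k_n = μ_nC_ox · (W/L) = 5.64 mA/V².
KCL at the drain: ½ k_n (V_GS − V_TN)² = (V_DD − V_GS)/R.
Let x = V_GS − 1.3. Then 84 x² + x − 12.4 = 0, giving x = 0.378 V (positive root), so V_GS = 1.68 V.
I_D = (V_DD − V_GS)/R = (13.7 − 1.68) / 29.8 = 0.403 mA.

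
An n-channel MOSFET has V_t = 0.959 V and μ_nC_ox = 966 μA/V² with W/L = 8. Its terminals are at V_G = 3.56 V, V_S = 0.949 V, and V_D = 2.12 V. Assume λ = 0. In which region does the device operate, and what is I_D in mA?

Triode; I_D = 9.65 mA

V_GS = V_G − V_S = 3.56 − 0.949 = 2.61 V; V_DS = V_D − V_S = 2.12 − 0.949 = 1.17 V.
k_n = μ_nC_ox · (W/L) = 7.728 mA/V².
V_ov = V_GS − V_t = 2.61 − 0.959 = 1.65 V.
Since V_DS = 1.17 V < V_ov = 1.65 V, the device is in the triode region.
I_D = k_n [V_ov · V_DS − ½ V_DS²] = 7.728 × [1.65 × 1.17 − 0.5 × 1.17²] = 9.65 mA.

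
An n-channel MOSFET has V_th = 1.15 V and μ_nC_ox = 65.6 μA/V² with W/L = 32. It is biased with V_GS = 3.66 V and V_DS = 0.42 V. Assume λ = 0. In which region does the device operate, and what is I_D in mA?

k_n = μ_nC_ox · (W/L) = 2.099 mA/V².
V_ov = V_GS − V_th = 3.66 − 1.15 = 2.51 V.
Since V_DS = 0.42 V < V_ov = 2.51 V, the device is in the triode region.
I_D = k_n [V_ov · V_DS − ½ V_DS²] = 2.099 × [2.51 × 0.42 − 0.5 × 0.42²] = 2.03 mA.

Triode; I_D = 2.03 mA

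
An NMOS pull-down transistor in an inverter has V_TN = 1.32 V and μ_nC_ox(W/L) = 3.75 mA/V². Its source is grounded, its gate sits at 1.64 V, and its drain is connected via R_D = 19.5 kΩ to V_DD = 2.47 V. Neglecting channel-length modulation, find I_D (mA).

I_D = 0.120 mA

V_GS = V_G = 1.64 V, so V_ov = 1.64 − 1.32 = 0.32 V.
Assume saturation: I_D = ½ k_n V_ov² = 0.5 × 3.75 × 0.32² = 0.192 mA, giving V_DS = V_DD − I_D R_D = 2.47 − 0.192 × 19.5 = -1.27 V.
But -1.27 V < V_ov = 0.32 V, so the device is actually in triode.
In triode I_D = k_n[V_ov V_DS − ½ V_DS²] and I_D = (V_DD − V_DS)/R_D. Equating: 36.6 V_DS² − 24.4 V_DS + 2.47 = 0, giving V_DS = 0.124 V (the root below V_ov).
I_D = (2.47 − 0.124) / 19.5 = 0.12 mA.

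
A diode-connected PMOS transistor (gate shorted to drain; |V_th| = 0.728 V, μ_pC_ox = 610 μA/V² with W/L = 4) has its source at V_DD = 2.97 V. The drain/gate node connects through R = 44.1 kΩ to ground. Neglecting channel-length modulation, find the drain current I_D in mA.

With gate tied to drain, V_SG = V_SD ≥ V_SG − |V_th|, so the device is in saturation.
k_p = μ_pC_ox · (W/L) = 2.44 mA/V².
KCL at the drain: ½ k_p (V_SG − |V_th|)² = (V_DD − V_SG)/R.
Let x = V_SG − 0.728. Then 53.8 x² + x − 2.242 = 0, giving x = 0.195 V (positive root), so V_SG = 0.923 V.
I_D = (V_DD − V_SG)/R = (2.97 − 0.923) / 44.1 = 0.0464 mA.

I_D = 0.0464 mA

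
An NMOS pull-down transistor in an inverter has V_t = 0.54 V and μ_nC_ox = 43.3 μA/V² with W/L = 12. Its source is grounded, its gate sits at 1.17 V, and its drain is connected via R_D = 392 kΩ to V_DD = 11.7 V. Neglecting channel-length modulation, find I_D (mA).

I_D = 0.0296 mA

V_GS = V_G = 1.17 V, so V_ov = 1.17 − 0.54 = 0.63 V.
k_n = μ_nC_ox · (W/L) = 0.5196 mA/V².
Assume saturation: I_D = ½ k_n V_ov² = 0.5 × 0.5196 × 0.63² = 0.103 mA, giving V_DS = V_DD − I_D R_D = 11.7 − 0.103 × 392 = -28.7 V.
But -28.7 V < V_ov = 0.63 V, so the device is actually in triode.
In triode I_D = k_n[V_ov V_DS − ½ V_DS²] and I_D = (V_DD − V_DS)/R_D. Equating: 102 V_DS² − 129.3 V_DS + 11.7 = 0, giving V_DS = 0.098 V (the root below V_ov).
I_D = (11.7 − 0.098) / 392 = 0.0296 mA.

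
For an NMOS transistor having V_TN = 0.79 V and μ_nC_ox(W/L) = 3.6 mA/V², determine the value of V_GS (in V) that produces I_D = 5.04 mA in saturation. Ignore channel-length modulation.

V_GS = 2.46 V

In saturation I_D = ½ k_n (V_GS − V_TN)², so V_GS − V_TN = √(2 I_D / k_n) = √(2 × 5.04 / 3.6) = 1.67 V.
V_GS = 0.79 + 1.67 = 2.46 V.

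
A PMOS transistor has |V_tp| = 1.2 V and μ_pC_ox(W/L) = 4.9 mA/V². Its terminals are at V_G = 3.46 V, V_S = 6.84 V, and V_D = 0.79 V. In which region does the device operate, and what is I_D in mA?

V_SG = V_S − V_G = 6.84 − 3.46 = 3.38 V; V_SD = V_S − V_D = 6.84 − 0.79 = 6.05 V.
V_ov = V_SG − |V_tp| = 3.38 − 1.2 = 2.18 V.
Since V_SD = 6.05 V ≥ V_ov = 2.18 V, the device is in saturation.
I_D = ½ k_p V_ov² = 0.5 × 4.9 × 2.18² = 11.6 mA.

Saturation; I_D = 11.6 mA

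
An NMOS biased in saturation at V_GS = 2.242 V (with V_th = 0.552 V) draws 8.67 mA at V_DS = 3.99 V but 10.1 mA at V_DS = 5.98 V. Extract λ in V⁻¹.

λ = 0.124 V⁻¹

With V_GS fixed, I_D ∝ (1 + λ V_DS) in saturation, so I_D2/I_D1 = (1 + λ V_DS2)/(1 + λ V_DS1).
10.1/8.67 = 1.165 = (1 + 5.98 λ)/(1 + 3.99 λ).
Solving: λ (I_D1 V_DS2 − I_D2 V_DS1) = I_D2 − I_D1, so λ = (10.1 − 8.67) / (8.67 × 5.98 − 10.1 × 3.99) = 1.43 / 11.5 = 0.124 V⁻¹.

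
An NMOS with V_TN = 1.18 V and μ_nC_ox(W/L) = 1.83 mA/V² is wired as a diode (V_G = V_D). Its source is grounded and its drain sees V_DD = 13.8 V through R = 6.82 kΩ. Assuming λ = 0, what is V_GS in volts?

V_GS = 2.52 V

With gate tied to drain, V_GS = V_DS ≥ V_GS − V_TN, so the device is in saturation.
KCL at the drain: ½ k_n (V_GS − V_TN)² = (V_DD − V_GS)/R.
Let x = V_GS − 1.18. Then 6.24 x² + x − 12.62 = 0, giving x = 1.34 V (positive root), so V_GS = 2.52 V.
I_D = (V_DD − V_GS)/R = (13.8 − 2.52) / 6.82 = 1.65 mA.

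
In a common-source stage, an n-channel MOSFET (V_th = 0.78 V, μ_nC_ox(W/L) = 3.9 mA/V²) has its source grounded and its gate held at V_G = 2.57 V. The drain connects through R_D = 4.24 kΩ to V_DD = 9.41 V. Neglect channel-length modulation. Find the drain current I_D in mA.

V_GS = V_G = 2.57 V, so V_ov = 2.57 − 0.78 = 1.79 V.
Assume saturation: I_D = ½ k_n V_ov² = 0.5 × 3.9 × 1.79² = 6.25 mA, giving V_DS = V_DD − I_D R_D = 9.41 − 6.25 × 4.24 = -17.1 V.
But -17.1 V < V_ov = 1.79 V, so the device is actually in triode.
In triode I_D = k_n[V_ov V_DS − ½ V_DS²] and I_D = (V_DD − V_DS)/R_D. Equating: 8.27 V_DS² − 30.6 V_DS + 9.41 = 0, giving V_DS = 0.338 V (the root below V_ov).
I_D = (9.41 − 0.338) / 4.24 = 2.14 mA.

I_D = 2.14 mA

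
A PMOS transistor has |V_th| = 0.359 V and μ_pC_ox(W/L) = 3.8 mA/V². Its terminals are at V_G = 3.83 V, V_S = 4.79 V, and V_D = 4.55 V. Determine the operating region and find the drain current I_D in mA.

Triode; I_D = 0.439 mA

V_SG = V_S − V_G = 4.79 − 3.83 = 0.96 V; V_SD = V_S − V_D = 4.79 − 4.55 = 0.24 V.
V_ov = V_SG − |V_th| = 0.96 − 0.359 = 0.601 V.
Since V_SD = 0.24 V < V_ov = 0.601 V, the device is in the triode region.
I_D = k_p [V_ov · V_SD − ½ V_SD²] = 3.8 × [0.601 × 0.24 − 0.5 × 0.24²] = 0.439 mA.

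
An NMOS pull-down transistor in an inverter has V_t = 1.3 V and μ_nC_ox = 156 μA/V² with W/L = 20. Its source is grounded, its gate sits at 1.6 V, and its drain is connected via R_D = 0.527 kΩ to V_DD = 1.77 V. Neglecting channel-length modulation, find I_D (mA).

I_D = 0.140 mA

V_GS = V_G = 1.6 V, so V_ov = 1.6 − 1.3 = 0.3 V.
k_n = μ_nC_ox · (W/L) = 3.12 mA/V².
Assume saturation: I_D = ½ k_n V_ov² = 0.5 × 3.12 × 0.3² = 0.14 mA, giving V_DS = V_DD − I_D R_D = 1.77 − 0.14 × 0.527 = 1.7 V.
V_DS = 1.7 V ≥ V_ov = 0.3 V, confirming saturation.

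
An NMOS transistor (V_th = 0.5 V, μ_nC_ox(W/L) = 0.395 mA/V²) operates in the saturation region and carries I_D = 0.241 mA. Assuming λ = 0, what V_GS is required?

V_GS = 1.60 V

In saturation I_D = ½ k_n (V_GS − V_th)², so V_GS − V_th = √(2 I_D / k_n) = √(2 × 0.241 / 0.395) = 1.1 V.
V_GS = 0.5 + 1.1 = 1.6 V.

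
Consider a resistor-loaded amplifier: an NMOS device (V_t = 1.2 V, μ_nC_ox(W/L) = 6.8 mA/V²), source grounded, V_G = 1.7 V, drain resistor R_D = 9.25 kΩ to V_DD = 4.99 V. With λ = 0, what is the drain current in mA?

I_D = 0.519 mA

V_GS = V_G = 1.7 V, so V_ov = 1.7 − 1.2 = 0.5 V.
Assume saturation: I_D = ½ k_n V_ov² = 0.5 × 6.8 × 0.5² = 0.85 mA, giving V_DS = V_DD − I_D R_D = 4.99 − 0.85 × 9.25 = -2.87 V.
But -2.87 V < V_ov = 0.5 V, so the device is actually in triode.
In triode I_D = k_n[V_ov V_DS − ½ V_DS²] and I_D = (V_DD − V_DS)/R_D. Equating: 31.4 V_DS² − 32.45 V_DS + 4.99 = 0, giving V_DS = 0.188 V (the root below V_ov).
I_D = (4.99 − 0.188) / 9.25 = 0.519 mA.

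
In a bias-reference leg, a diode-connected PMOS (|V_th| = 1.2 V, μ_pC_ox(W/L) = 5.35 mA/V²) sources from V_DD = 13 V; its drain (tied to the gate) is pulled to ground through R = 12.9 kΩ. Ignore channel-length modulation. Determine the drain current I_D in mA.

I_D = 0.871 mA

With gate tied to drain, V_SG = V_SD ≥ V_SG − |V_th|, so the device is in saturation.
KCL at the drain: ½ k_p (V_SG − |V_th|)² = (V_DD − V_SG)/R.
Let x = V_SG − 1.2. Then 34.5 x² + x − 11.8 = 0, giving x = 0.57 V (positive root), so V_SG = 1.77 V.
I_D = (V_DD − V_SG)/R = (13 − 1.77) / 12.9 = 0.871 mA.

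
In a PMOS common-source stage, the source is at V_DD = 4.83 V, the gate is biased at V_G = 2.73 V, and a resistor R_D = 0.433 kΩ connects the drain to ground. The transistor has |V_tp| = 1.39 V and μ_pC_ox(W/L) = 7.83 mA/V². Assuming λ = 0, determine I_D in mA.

I_D = 1.97 mA

V_SG = V_DD − V_G = 4.83 − 2.73 = 2.1 V, so V_ov = 2.1 − 1.39 = 0.71 V.
Assume saturation: I_D = ½ k_p V_ov² = 0.5 × 7.83 × 0.71² = 1.97 mA, giving V_SD = V_DD − I_D R_D = 4.83 − 1.97 × 0.433 = 3.98 V.
V_SD = 3.98 V ≥ V_ov = 0.71 V, confirming saturation.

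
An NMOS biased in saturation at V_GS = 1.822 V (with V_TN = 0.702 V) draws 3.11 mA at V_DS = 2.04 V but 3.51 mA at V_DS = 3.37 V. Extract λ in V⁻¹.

With V_GS fixed, I_D ∝ (1 + λ V_DS) in saturation, so I_D2/I_D1 = (1 + λ V_DS2)/(1 + λ V_DS1).
3.51/3.11 = 1.129 = (1 + 3.37 λ)/(1 + 2.04 λ).
Solving: λ (I_D1 V_DS2 − I_D2 V_DS1) = I_D2 − I_D1, so λ = (3.51 − 3.11) / (3.11 × 3.37 − 3.51 × 2.04) = 0.4 / 3.32 = 0.12 V⁻¹.

λ = 0.120 V⁻¹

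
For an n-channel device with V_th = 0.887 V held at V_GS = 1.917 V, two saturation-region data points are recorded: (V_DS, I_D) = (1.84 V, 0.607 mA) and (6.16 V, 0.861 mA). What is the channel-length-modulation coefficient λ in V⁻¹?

With V_GS fixed, I_D ∝ (1 + λ V_DS) in saturation, so I_D2/I_D1 = (1 + λ V_DS2)/(1 + λ V_DS1).
0.861/0.607 = 1.418 = (1 + 6.16 λ)/(1 + 1.84 λ).
Solving: λ (I_D1 V_DS2 − I_D2 V_DS1) = I_D2 − I_D1, so λ = (0.861 − 0.607) / (0.607 × 6.16 − 0.861 × 1.84) = 0.254 / 2.15 = 0.118 V⁻¹.

λ = 0.118 V⁻¹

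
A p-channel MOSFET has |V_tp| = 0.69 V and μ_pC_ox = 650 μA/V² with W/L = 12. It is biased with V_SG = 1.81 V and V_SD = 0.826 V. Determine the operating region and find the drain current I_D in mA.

Triode; I_D = 4.56 mA

k_p = μ_pC_ox · (W/L) = 7.8 mA/V².
V_ov = V_SG − |V_tp| = 1.81 − 0.69 = 1.12 V.
Since V_SD = 0.826 V < V_ov = 1.12 V, the device is in the triode region.
I_D = k_p [V_ov · V_SD − ½ V_SD²] = 7.8 × [1.12 × 0.826 − 0.5 × 0.826²] = 4.56 mA.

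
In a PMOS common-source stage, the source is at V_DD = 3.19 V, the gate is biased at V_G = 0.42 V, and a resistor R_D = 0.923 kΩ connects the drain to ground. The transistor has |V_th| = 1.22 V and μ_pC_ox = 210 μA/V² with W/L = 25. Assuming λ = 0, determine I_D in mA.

V_SG = V_DD − V_G = 3.19 − 0.42 = 2.77 V, so V_ov = 2.77 − 1.22 = 1.55 V.
k_p = μ_pC_ox · (W/L) = 5.25 mA/V².
Assume saturation: I_D = ½ k_p V_ov² = 0.5 × 5.25 × 1.55² = 6.31 mA, giving V_SD = V_DD − I_D R_D = 3.19 − 6.31 × 0.923 = -2.63 V.
But -2.63 V < V_ov = 1.55 V, so the device is actually in triode.
In triode I_D = k_p[V_ov V_SD − ½ V_SD²] and I_D = (V_DD − V_SD)/R_D. Equating: 2.42 V_SD² − 8.511 V_SD + 3.19 = 0, giving V_SD = 0.427 V (the root below V_ov).
I_D = (3.19 − 0.427) / 0.923 = 2.99 mA.

I_D = 2.99 mA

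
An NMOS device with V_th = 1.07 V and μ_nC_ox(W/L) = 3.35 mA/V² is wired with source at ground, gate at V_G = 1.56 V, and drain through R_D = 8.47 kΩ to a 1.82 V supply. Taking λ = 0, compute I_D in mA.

V_GS = V_G = 1.56 V, so V_ov = 1.56 − 1.07 = 0.49 V.
Assume saturation: I_D = ½ k_n V_ov² = 0.5 × 3.35 × 0.49² = 0.402 mA, giving V_DS = V_DD − I_D R_D = 1.82 − 0.402 × 8.47 = -1.59 V.
But -1.59 V < V_ov = 0.49 V, so the device is actually in triode.
In triode I_D = k_n[V_ov V_DS − ½ V_DS²] and I_D = (V_DD − V_DS)/R_D. Equating: 14.2 V_DS² − 14.9 V_DS + 1.82 = 0, giving V_DS = 0.141 V (the root below V_ov).
I_D = (1.82 − 0.141) / 8.47 = 0.198 mA.

I_D = 0.198 mA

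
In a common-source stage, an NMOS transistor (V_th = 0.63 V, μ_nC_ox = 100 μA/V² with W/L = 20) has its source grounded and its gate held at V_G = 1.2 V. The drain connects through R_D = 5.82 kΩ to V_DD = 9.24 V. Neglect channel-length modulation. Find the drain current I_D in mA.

I_D = 0.325 mA

V_GS = V_G = 1.2 V, so V_ov = 1.2 − 0.63 = 0.57 V.
k_n = μ_nC_ox · (W/L) = 2 mA/V².
Assume saturation: I_D = ½ k_n V_ov² = 0.5 × 2 × 0.57² = 0.325 mA, giving V_DS = V_DD − I_D R_D = 9.24 − 0.325 × 5.82 = 7.35 V.
V_DS = 7.35 V ≥ V_ov = 0.57 V, confirming saturation.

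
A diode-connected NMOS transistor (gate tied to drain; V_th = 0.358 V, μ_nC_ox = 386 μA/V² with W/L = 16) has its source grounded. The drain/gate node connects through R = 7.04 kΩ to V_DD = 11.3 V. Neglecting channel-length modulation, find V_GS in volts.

V_GS = 1.04 V

With gate tied to drain, V_GS = V_DS ≥ V_GS − V_th, so the device is in saturation.
k_n = μ_nC_ox · (W/L) = 6.176 mA/V².
KCL at the drain: ½ k_n (V_GS − V_th)² = (V_DD − V_GS)/R.
Let x = V_GS − 0.358. Then 21.7 x² + x − 10.94 = 0, giving x = 0.687 V (positive root), so V_GS = 1.04 V.
I_D = (V_DD − V_GS)/R = (11.3 − 1.04) / 7.04 = 1.46 mA.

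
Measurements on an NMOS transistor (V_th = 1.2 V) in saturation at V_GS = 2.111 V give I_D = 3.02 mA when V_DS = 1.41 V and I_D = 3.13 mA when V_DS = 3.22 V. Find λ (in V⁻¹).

With V_GS fixed, I_D ∝ (1 + λ V_DS) in saturation, so I_D2/I_D1 = (1 + λ V_DS2)/(1 + λ V_DS1).
3.13/3.02 = 1.036 = (1 + 3.22 λ)/(1 + 1.41 λ).
Solving: λ (I_D1 V_DS2 − I_D2 V_DS1) = I_D2 − I_D1, so λ = (3.13 − 3.02) / (3.02 × 3.22 − 3.13 × 1.41) = 0.11 / 5.31 = 0.0207 V⁻¹.

λ = 0.0207 V⁻¹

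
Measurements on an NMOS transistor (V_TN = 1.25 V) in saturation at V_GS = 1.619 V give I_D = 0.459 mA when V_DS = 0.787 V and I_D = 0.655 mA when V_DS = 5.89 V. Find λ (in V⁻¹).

λ = 0.0896 V⁻¹

With V_GS fixed, I_D ∝ (1 + λ V_DS) in saturation, so I_D2/I_D1 = (1 + λ V_DS2)/(1 + λ V_DS1).
0.655/0.459 = 1.427 = (1 + 5.89 λ)/(1 + 0.787 λ).
Solving: λ (I_D1 V_DS2 − I_D2 V_DS1) = I_D2 − I_D1, so λ = (0.655 − 0.459) / (0.459 × 5.89 − 0.655 × 0.787) = 0.196 / 2.19 = 0.0896 V⁻¹.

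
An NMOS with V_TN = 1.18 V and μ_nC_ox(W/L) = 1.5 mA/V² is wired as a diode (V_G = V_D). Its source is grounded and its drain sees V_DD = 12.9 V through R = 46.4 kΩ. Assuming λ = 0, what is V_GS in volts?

V_GS = 1.75 V

With gate tied to drain, V_GS = V_DS ≥ V_GS − V_TN, so the device is in saturation.
KCL at the drain: ½ k_n (V_GS − V_TN)² = (V_DD − V_GS)/R.
Let x = V_GS − 1.18. Then 34.8 x² + x − 11.72 = 0, giving x = 0.566 V (positive root), so V_GS = 1.75 V.
I_D = (V_DD − V_GS)/R = (12.9 − 1.75) / 46.4 = 0.24 mA.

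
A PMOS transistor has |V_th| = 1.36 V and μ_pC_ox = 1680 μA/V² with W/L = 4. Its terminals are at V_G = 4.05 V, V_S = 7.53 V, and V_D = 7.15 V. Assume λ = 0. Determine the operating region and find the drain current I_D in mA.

V_SG = V_S − V_G = 7.53 − 4.05 = 3.48 V; V_SD = V_S − V_D = 7.53 − 7.15 = 0.38 V.
k_p = μ_pC_ox · (W/L) = 6.72 mA/V².
V_ov = V_SG − |V_th| = 3.48 − 1.36 = 2.12 V.
Since V_SD = 0.38 V < V_ov = 2.12 V, the device is in the triode region.
I_D = k_p [V_ov · V_SD − ½ V_SD²] = 6.72 × [2.12 × 0.38 − 0.5 × 0.38²] = 4.93 mA.

Triode; I_D = 4.93 mA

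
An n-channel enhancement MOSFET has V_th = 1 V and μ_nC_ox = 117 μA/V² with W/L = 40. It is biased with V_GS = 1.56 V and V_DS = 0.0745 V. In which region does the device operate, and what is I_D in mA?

k_n = μ_nC_ox · (W/L) = 4.68 mA/V².
V_ov = V_GS − V_th = 1.56 − 1 = 0.56 V.
Since V_DS = 0.0745 V < V_ov = 0.56 V, the device is in the triode region.
I_D = k_n [V_ov · V_DS − ½ V_DS²] = 4.68 × [0.56 × 0.0745 − 0.5 × 0.0745²] = 0.182 mA.

Triode; I_D = 0.182 mA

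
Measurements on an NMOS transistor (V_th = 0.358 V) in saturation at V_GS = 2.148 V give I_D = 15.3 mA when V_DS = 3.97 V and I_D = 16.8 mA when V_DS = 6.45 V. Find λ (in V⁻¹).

With V_GS fixed, I_D ∝ (1 + λ V_DS) in saturation, so I_D2/I_D1 = (1 + λ V_DS2)/(1 + λ V_DS1).
16.8/15.3 = 1.098 = (1 + 6.45 λ)/(1 + 3.97 λ).
Solving: λ (I_D1 V_DS2 − I_D2 V_DS1) = I_D2 − I_D1, so λ = (16.8 − 15.3) / (15.3 × 6.45 − 16.8 × 3.97) = 1.5 / 32 = 0.0469 V⁻¹.

λ = 0.0469 V⁻¹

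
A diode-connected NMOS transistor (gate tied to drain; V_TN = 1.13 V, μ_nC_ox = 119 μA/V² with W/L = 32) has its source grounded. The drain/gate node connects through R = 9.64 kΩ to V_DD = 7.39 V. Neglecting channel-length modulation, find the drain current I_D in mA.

I_D = 0.592 mA

With gate tied to drain, V_GS = V_DS ≥ V_GS − V_TN, so the device is in saturation.
k_n = μ_nC_ox · (W/L) = 3.808 mA/V².
KCL at the drain: ½ k_n (V_GS − V_TN)² = (V_DD − V_GS)/R.
Let x = V_GS − 1.13. Then 18.4 x² + x − 6.26 = 0, giving x = 0.557 V (positive root), so V_GS = 1.69 V.
I_D = (V_DD − V_GS)/R = (7.39 − 1.69) / 9.64 = 0.592 mA.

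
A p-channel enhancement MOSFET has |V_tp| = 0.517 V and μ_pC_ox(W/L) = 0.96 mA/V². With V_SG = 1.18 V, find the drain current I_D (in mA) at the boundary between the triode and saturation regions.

I_D = 0.211 mA

At the boundary V_SD = V_ov = V_SG − |V_tp| = 1.18 − 0.517 = 0.663 V.
I_D = ½ k_p V_ov² = 0.5 × 0.96 × 0.663² = 0.211 mA.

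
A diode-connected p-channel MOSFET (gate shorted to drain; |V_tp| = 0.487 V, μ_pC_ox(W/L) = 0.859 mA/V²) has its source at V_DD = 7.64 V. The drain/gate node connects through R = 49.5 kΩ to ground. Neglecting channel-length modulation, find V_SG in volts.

V_SG = 1.04 V

With gate tied to drain, V_SG = V_SD ≥ V_SG − |V_tp|, so the device is in saturation.
KCL at the drain: ½ k_p (V_SG − |V_tp|)² = (V_DD − V_SG)/R.
Let x = V_SG − 0.487. Then 21.3 x² + x − 7.153 = 0, giving x = 0.557 V (positive root), so V_SG = 1.04 V.
I_D = (V_DD − V_SG)/R = (7.64 − 1.04) / 49.5 = 0.133 mA.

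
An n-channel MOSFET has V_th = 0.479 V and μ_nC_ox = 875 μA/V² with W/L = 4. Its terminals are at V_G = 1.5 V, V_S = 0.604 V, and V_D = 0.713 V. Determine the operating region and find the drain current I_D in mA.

Triode; I_D = 0.138 mA

V_GS = V_G − V_S = 1.5 − 0.604 = 0.896 V; V_DS = V_D − V_S = 0.713 − 0.604 = 0.109 V.
k_n = μ_nC_ox · (W/L) = 3.5 mA/V².
V_ov = V_GS − V_th = 0.896 − 0.479 = 0.417 V.
Since V_DS = 0.109 V < V_ov = 0.417 V, the device is in the triode region.
I_D = k_n [V_ov · V_DS − ½ V_DS²] = 3.5 × [0.417 × 0.109 − 0.5 × 0.109²] = 0.138 mA.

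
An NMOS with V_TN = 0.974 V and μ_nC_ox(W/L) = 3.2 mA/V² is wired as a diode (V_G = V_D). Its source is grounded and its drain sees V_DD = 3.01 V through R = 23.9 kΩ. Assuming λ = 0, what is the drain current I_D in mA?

I_D = 0.0761 mA

With gate tied to drain, V_GS = V_DS ≥ V_GS − V_TN, so the device is in saturation.
KCL at the drain: ½ k_n (V_GS − V_TN)² = (V_DD − V_GS)/R.
Let x = V_GS − 0.974. Then 38.2 x² + x − 2.036 = 0, giving x = 0.218 V (positive root), so V_GS = 1.19 V.
I_D = (V_DD − V_GS)/R = (3.01 − 1.19) / 23.9 = 0.0761 mA.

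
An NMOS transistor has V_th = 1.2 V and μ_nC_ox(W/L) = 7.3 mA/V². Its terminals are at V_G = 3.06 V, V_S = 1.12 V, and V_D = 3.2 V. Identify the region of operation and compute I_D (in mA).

Saturation; I_D = 2.00 mA

V_GS = V_G − V_S = 3.06 − 1.12 = 1.94 V; V_DS = V_D − V_S = 3.2 − 1.12 = 2.08 V.
V_ov = V_GS − V_th = 1.94 − 1.2 = 0.74 V.
Since V_DS = 2.08 V ≥ V_ov = 0.74 V, the device is in saturation.
I_D = ½ k_n V_ov² = 0.5 × 7.3 × 0.74² = 2 mA.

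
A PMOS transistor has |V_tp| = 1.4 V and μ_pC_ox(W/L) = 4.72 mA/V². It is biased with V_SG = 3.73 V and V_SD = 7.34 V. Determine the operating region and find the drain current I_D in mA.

Saturation; I_D = 12.8 mA

V_ov = V_SG − |V_tp| = 3.73 − 1.4 = 2.33 V.
Since V_SD = 7.34 V ≥ V_ov = 2.33 V, the device is in saturation.
I_D = ½ k_p V_ov² = 0.5 × 4.72 × 2.33² = 12.8 mA.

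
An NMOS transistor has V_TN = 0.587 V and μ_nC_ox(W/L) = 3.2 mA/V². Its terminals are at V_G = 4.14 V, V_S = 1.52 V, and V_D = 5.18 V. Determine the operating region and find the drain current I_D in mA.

V_GS = V_G − V_S = 4.14 − 1.52 = 2.62 V; V_DS = V_D − V_S = 5.18 − 1.52 = 3.66 V.
V_ov = V_GS − V_TN = 2.62 − 0.587 = 2.03 V.
Since V_DS = 3.66 V ≥ V_ov = 2.03 V, the device is in saturation.
I_D = ½ k_n V_ov² = 0.5 × 3.2 × 2.03² = 6.61 mA.

Saturation; I_D = 6.61 mA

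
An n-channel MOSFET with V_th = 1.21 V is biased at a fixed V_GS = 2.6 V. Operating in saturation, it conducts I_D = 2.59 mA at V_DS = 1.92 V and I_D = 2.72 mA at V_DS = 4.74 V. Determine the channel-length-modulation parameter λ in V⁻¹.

λ = 0.0184 V⁻¹

With V_GS fixed, I_D ∝ (1 + λ V_DS) in saturation, so I_D2/I_D1 = (1 + λ V_DS2)/(1 + λ V_DS1).
2.72/2.59 = 1.05 = (1 + 4.74 λ)/(1 + 1.92 λ).
Solving: λ (I_D1 V_DS2 − I_D2 V_DS1) = I_D2 − I_D1, so λ = (2.72 − 2.59) / (2.59 × 4.74 − 2.72 × 1.92) = 0.13 / 7.05 = 0.0184 V⁻¹.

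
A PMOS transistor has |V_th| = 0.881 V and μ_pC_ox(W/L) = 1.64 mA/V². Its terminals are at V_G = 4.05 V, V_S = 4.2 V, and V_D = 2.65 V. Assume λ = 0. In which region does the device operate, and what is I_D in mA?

Cutoff; I_D = 0 mA

V_SG = V_S − V_G = 4.2 − 4.05 = 0.15 V; V_SD = V_S − V_D = 4.2 − 2.65 = 1.55 V.
V_SG = 0.15 V < |V_th| = 0.881 V, so the transistor is in cutoff.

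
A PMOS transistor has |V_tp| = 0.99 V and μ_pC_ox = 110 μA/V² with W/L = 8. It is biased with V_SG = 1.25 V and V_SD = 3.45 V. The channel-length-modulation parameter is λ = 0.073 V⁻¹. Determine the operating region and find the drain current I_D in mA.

k_p = μ_pC_ox · (W/L) = 0.88 mA/V².
V_ov = V_SG − |V_tp| = 1.25 − 0.99 = 0.26 V.
Since V_SD = 3.45 V ≥ V_ov = 0.26 V, the device is in saturation.
I_D = ½ k_p V_ov² (1 + λ V_SD) = 0.5 × 0.88 × 0.26² × (1 + 0.073 × 3.45) = 0.0372 mA.

Saturation; I_D = 0.0372 mA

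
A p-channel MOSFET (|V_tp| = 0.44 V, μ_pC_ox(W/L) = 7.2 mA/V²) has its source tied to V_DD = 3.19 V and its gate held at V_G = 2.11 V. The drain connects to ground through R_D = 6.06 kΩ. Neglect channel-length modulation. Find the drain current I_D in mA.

I_D = 0.506 mA

V_SG = V_DD − V_G = 3.19 − 2.11 = 1.08 V, so V_ov = 1.08 − 0.44 = 0.64 V.
Assume saturation: I_D = ½ k_p V_ov² = 0.5 × 7.2 × 0.64² = 1.47 mA, giving V_SD = V_DD − I_D R_D = 3.19 − 1.47 × 6.06 = -5.75 V.
But -5.75 V < V_ov = 0.64 V, so the device is actually in triode.
In triode I_D = k_p[V_ov V_SD − ½ V_SD²] and I_D = (V_DD − V_SD)/R_D. Equating: 21.8 V_SD² − 28.92 V_SD + 3.19 = 0, giving V_SD = 0.121 V (the root below V_ov).
I_D = (3.19 − 0.121) / 6.06 = 0.506 mA.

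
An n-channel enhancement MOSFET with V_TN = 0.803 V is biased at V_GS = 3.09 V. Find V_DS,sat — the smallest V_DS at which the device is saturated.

V_DS,sat = 2.29 V

The boundary between triode and saturation is V_DS = V_GS − V_TN = V_ov.
V_ov = 3.09 − 0.803 = 2.29 V.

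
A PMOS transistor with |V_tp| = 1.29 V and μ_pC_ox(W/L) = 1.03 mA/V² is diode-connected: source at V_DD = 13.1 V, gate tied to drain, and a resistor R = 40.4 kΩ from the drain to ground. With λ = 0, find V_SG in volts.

With gate tied to drain, V_SG = V_SD ≥ V_SG − |V_tp|, so the device is in saturation.
KCL at the drain: ½ k_p (V_SG − |V_tp|)² = (V_DD − V_SG)/R.
Let x = V_SG − 1.29. Then 20.8 x² + x − 11.81 = 0, giving x = 0.73 V (positive root), so V_SG = 2.02 V.
I_D = (V_DD − V_SG)/R = (13.1 − 2.02) / 40.4 = 0.274 mA.

V_SG = 2.02 V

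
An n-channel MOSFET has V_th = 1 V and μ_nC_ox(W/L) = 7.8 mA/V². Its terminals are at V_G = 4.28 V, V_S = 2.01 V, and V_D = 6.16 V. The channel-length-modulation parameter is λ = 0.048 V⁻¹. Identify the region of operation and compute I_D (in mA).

V_GS = V_G − V_S = 4.28 − 2.01 = 2.27 V; V_DS = V_D − V_S = 6.16 − 2.01 = 4.15 V.
V_ov = V_GS − V_th = 2.27 − 1 = 1.27 V.
Since V_DS = 4.15 V ≥ V_ov = 1.27 V, the device is in saturation.
I_D = ½ k_n V_ov² (1 + λ V_DS) = 0.5 × 7.8 × 1.27² × (1 + 0.048 × 4.15) = 7.54 mA.

Saturation; I_D = 7.54 mA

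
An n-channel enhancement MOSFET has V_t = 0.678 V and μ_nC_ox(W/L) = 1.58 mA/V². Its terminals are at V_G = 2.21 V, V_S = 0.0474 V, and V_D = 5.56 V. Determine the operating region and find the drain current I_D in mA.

Saturation; I_D = 1.74 mA

V_GS = V_G − V_S = 2.21 − 0.0474 = 2.16 V; V_DS = V_D − V_S = 5.56 − 0.0474 = 5.51 V.
V_ov = V_GS − V_t = 2.16 − 0.678 = 1.48 V.
Since V_DS = 5.51 V ≥ V_ov = 1.48 V, the device is in saturation.
I_D = ½ k_n V_ov² = 0.5 × 1.58 × 1.48² = 1.74 mA.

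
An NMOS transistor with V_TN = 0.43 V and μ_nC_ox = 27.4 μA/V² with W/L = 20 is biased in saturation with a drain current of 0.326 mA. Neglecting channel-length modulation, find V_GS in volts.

k_n = μ_nC_ox · (W/L) = 0.548 mA/V².
In saturation I_D = ½ k_n (V_GS − V_TN)², so V_GS − V_TN = √(2 I_D / k_n) = √(2 × 0.326 / 0.548) = 1.09 V.
V_GS = 0.43 + 1.09 = 1.52 V.

V_GS = 1.52 V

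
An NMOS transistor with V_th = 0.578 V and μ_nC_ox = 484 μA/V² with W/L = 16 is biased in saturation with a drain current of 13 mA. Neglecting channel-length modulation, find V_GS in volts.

k_n = μ_nC_ox · (W/L) = 7.744 mA/V².
In saturation I_D = ½ k_n (V_GS − V_th)², so V_GS − V_th = √(2 I_D / k_n) = √(2 × 13 / 7.744) = 1.83 V.
V_GS = 0.578 + 1.83 = 2.41 V.

V_GS = 2.41 V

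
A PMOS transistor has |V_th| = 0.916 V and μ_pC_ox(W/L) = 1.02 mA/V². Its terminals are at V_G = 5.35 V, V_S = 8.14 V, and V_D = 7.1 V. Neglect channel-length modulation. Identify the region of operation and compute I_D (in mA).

V_SG = V_S − V_G = 8.14 − 5.35 = 2.79 V; V_SD = V_S − V_D = 8.14 − 7.1 = 1.04 V.
V_ov = V_SG − |V_th| = 2.79 − 0.916 = 1.87 V.
Since V_SD = 1.04 V < V_ov = 1.87 V, the device is in the triode region.
I_D = k_p [V_ov · V_SD − ½ V_SD²] = 1.02 × [1.87 × 1.04 − 0.5 × 1.04²] = 1.44 mA.

Triode; I_D = 1.44 mA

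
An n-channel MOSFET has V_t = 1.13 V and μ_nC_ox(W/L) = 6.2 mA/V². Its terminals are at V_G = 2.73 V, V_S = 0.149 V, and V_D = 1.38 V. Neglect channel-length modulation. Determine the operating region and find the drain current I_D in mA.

V_GS = V_G − V_S = 2.73 − 0.149 = 2.58 V; V_DS = V_D − V_S = 1.38 − 0.149 = 1.23 V.
V_ov = V_GS − V_t = 2.58 − 1.13 = 1.45 V.
Since V_DS = 1.23 V < V_ov = 1.45 V, the device is in the triode region.
I_D = k_n [V_ov · V_DS − ½ V_DS²] = 6.2 × [1.45 × 1.23 − 0.5 × 1.23²] = 6.38 mA.

Triode; I_D = 6.38 mA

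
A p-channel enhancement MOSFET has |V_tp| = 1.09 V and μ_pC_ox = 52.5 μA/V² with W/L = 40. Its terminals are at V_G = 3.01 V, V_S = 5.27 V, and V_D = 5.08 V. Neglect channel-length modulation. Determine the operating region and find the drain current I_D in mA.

V_SG = V_S − V_G = 5.27 − 3.01 = 2.26 V; V_SD = V_S − V_D = 5.27 − 5.08 = 0.19 V.
k_p = μ_pC_ox · (W/L) = 2.1 mA/V².
V_ov = V_SG − |V_tp| = 2.26 − 1.09 = 1.17 V.
Since V_SD = 0.19 V < V_ov = 1.17 V, the device is in the triode region.
I_D = k_p [V_ov · V_SD − ½ V_SD²] = 2.1 × [1.17 × 0.19 − 0.5 × 0.19²] = 0.429 mA.

Triode; I_D = 0.429 mA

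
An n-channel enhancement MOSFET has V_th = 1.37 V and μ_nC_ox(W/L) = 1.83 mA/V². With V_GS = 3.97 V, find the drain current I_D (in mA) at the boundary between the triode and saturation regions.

At the boundary V_DS = V_ov = V_GS − V_th = 3.97 − 1.37 = 2.6 V.
I_D = ½ k_n V_ov² = 0.5 × 1.83 × 2.6² = 6.19 mA.

I_D = 6.19 mA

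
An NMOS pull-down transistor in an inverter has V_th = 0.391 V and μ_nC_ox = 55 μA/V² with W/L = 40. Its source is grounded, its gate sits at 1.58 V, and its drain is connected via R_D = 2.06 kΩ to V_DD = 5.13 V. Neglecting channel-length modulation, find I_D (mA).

V_GS = V_G = 1.58 V, so V_ov = 1.58 − 0.391 = 1.19 V.
k_n = μ_nC_ox · (W/L) = 2.2 mA/V².
Assume saturation: I_D = ½ k_n V_ov² = 0.5 × 2.2 × 1.19² = 1.56 mA, giving V_DS = V_DD − I_D R_D = 5.13 − 1.56 × 2.06 = 1.93 V.
V_DS = 1.93 V ≥ V_ov = 1.19 V, confirming saturation.

I_D = 1.56 mA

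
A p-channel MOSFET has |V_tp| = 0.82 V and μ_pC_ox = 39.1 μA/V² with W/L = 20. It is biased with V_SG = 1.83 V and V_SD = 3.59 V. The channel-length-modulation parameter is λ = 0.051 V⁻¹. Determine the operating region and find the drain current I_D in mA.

k_p = μ_pC_ox · (W/L) = 0.782 mA/V².
V_ov = V_SG − |V_tp| = 1.83 − 0.82 = 1.01 V.
Since V_SD = 3.59 V ≥ V_ov = 1.01 V, the device is in saturation.
I_D = ½ k_p V_ov² (1 + λ V_SD) = 0.5 × 0.782 × 1.01² × (1 + 0.051 × 3.59) = 0.472 mA.

Saturation; I_D = 0.472 mA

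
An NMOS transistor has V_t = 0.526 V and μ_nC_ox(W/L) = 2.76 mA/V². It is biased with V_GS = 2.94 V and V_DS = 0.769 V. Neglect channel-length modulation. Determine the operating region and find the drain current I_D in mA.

V_ov = V_GS − V_t = 2.94 − 0.526 = 2.41 V.
Since V_DS = 0.769 V < V_ov = 2.41 V, the device is in the triode region.
I_D = k_n [V_ov · V_DS − ½ V_DS²] = 2.76 × [2.41 × 0.769 − 0.5 × 0.769²] = 4.31 mA.

Triode; I_D = 4.31 mA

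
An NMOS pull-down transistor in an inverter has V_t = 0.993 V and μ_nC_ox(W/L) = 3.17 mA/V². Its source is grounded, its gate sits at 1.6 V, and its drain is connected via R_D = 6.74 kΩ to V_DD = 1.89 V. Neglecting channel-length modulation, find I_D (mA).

V_GS = V_G = 1.6 V, so V_ov = 1.6 − 0.993 = 0.607 V.
Assume saturation: I_D = ½ k_n V_ov² = 0.5 × 3.17 × 0.607² = 0.584 mA, giving V_DS = V_DD − I_D R_D = 1.89 − 0.584 × 6.74 = -2.05 V.
But -2.05 V < V_ov = 0.607 V, so the device is actually in triode.
In triode I_D = k_n[V_ov V_DS − ½ V_DS²] and I_D = (V_DD − V_DS)/R_D. Equating: 10.7 V_DS² − 13.97 V_DS + 1.89 = 0, giving V_DS = 0.153 V (the root below V_ov).
I_D = (1.89 − 0.153) / 6.74 = 0.258 mA.

I_D = 0.258 mA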